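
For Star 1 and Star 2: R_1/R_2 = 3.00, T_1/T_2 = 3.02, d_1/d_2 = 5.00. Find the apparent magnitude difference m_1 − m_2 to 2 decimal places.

L_1/L_2 = (3.00)²(3.02)⁴ = 748.6.
F_1/F_2 = (L_1/L_2)/(d_1/d_2)² = 748.6/25.00 = 29.95.
m_1 − m_2 = −2.5 log₁₀(29.95) = -3.69.

-3.69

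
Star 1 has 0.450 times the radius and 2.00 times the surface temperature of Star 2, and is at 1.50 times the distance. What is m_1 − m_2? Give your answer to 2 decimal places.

L_1/L_2 = (0.450)²(2.00)⁴ = 3.240.
F_1/F_2 = (L_1/L_2)/(d_1/d_2)² = 3.240/2.250 = 1.440.
m_1 − m_2 = −2.5 log₁₀(1.440) = -0.40.

-0.40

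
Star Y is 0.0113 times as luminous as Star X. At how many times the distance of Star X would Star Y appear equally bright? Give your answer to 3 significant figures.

0.106

Equal flux requires L_Y/d_Y² = L_X/d_X², so d_Y/d_X = √(L_Y/L_X)
= √(0.0113) = 0.1063.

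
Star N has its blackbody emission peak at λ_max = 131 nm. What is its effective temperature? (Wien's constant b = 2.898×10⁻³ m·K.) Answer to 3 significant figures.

T = b/λ_max = 2.898×10⁻³ / (131×10⁻⁹) = 2.212×10^4 K.

2.21×10^4 K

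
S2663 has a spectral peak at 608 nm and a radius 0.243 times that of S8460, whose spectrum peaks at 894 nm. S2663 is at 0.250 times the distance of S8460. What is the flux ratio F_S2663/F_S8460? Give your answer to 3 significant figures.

Wien's law: T_S2663/T_S8460 = λ_S8460/λ_S2663 = 894/608 = 1.470.
L_S2663/L_S8460 = (R_S2663/R_S8460)²(T_S2663/T_S8460)⁴ = (0.243)²(1.470)⁴ = 0.2760.
F_S2663/F_S8460 = (L_S2663/L_S8460)/(d_S2663/d_S8460)² = 0.2760/(0.250)² = 4.416.

4.42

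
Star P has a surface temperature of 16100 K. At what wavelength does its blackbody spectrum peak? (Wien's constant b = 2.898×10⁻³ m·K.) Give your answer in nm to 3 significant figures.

λ_max = b/T = 2.898×10⁻³ / 16100 = 1.80×10^-7 m = 180.0 nm.

180 nm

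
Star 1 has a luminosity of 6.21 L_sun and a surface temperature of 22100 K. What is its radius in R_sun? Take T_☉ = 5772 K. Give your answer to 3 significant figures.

R/R_☉ = √(L/L_☉) / (T/T_☉)² = √(6.21) / (3.829)²
       = 2.492 / 14.66 = 0.1700.

0.170 R_sun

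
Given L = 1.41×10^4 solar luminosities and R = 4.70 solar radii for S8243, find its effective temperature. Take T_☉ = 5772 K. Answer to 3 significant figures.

2.90×10^4 K

T/T_☉ = (L/L_☉)^(1/4) / (R/R_☉)^(1/2)
T = 5772 × (1.41×10^4)^(1/4) / √(4.70) = 5772 × 10.90 / 2.168 = 2.901×10^4 K.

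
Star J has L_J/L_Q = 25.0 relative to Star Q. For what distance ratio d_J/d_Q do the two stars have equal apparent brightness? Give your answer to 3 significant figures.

Equal flux requires L_J/d_J² = L_Q/d_Q², so d_J/d_Q = √(L_J/L_Q)
= √(25.0) = 5.000.

5.00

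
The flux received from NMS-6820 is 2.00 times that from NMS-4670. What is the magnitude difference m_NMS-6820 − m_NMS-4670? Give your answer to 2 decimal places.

-0.75

m_NMS-6820 − m_NMS-4670 = −2.5 log₁₀(F_NMS-6820/F_NMS-4670) = −2.5 log₁₀(2.00) = −2.5 × (0.301) = -0.753.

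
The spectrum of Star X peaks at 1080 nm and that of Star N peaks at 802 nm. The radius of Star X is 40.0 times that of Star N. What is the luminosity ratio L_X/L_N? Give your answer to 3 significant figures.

Wien's law gives T ∝ 1/λ_max, so T_X/T_N = λ_N/λ_X = 802/1080 = 0.7426.
Then L ∝ R²T⁴ gives L_X/L_N = (40.0)² × (0.7426)⁴ = 1600 × 0.3041 = 486.5.

487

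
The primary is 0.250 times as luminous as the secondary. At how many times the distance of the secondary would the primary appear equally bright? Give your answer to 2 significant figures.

Equal flux requires L_p/d_p² = L_s/d_s², so d_p/d_s = √(L_p/L_s)
= √(0.250) = 0.5000.

0.50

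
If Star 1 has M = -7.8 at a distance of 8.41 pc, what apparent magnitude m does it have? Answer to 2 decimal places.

-8.18

m = M + 5 log₁₀(d/10 pc) = -7.8 + 5 log₁₀(8.41/10)
  = -7.8 + 5 × -0.075 = -7.8 + -0.38 = -8.18.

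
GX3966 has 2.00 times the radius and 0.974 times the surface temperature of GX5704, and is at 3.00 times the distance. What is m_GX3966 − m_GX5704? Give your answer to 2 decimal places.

L_GX3966/L_GX5704 = (2.00)²(0.974)⁴ = 3.600.
F_GX3966/F_GX5704 = (L_GX3966/L_GX5704)/(d_GX3966/d_GX5704)² = 3.600/9.000 = 0.4000.
m_GX3966 − m_GX5704 = −2.5 log₁₀(0.4000) = 0.99.

0.99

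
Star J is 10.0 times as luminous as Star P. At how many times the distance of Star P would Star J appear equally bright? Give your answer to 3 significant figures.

3.16

Equal flux requires L_J/d_J² = L_P/d_P², so d_J/d_P = √(L_J/L_P)
= √(10.0) = 3.162.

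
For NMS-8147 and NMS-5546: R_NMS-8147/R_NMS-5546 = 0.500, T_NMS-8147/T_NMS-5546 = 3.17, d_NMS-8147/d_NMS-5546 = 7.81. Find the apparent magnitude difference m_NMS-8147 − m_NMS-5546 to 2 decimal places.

0.96

L_NMS-8147/L_NMS-5546 = (0.500)²(3.17)⁴ = 25.25.
F_NMS-8147/F_NMS-5546 = (L_NMS-8147/L_NMS-5546)/(d_NMS-8147/d_NMS-5546)² = 25.25/61.00 = 0.4139.
m_NMS-8147 − m_NMS-5546 = −2.5 log₁₀(0.4139) = 0.96.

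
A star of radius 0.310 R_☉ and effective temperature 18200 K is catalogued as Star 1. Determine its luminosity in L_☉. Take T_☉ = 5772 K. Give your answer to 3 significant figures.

L/L_☉ = (R/R_☉)² (T/T_☉)⁴ = (0.310)² × (18200/5772)⁴
       = 0.09610 × (3.153)⁴ = 0.09610 × 98.85 = 9.500.

9.50 L_☉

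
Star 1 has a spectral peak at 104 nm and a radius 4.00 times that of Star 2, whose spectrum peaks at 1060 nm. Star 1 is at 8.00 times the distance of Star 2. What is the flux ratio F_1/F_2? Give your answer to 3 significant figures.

2.70×10^3

Wien's law: T_1/T_2 = λ_2/λ_1 = 1060/104 = 10.19.
L_1/L_2 = (R_1/R_2)²(T_1/T_2)⁴ = (4.00)²(10.19)⁴ = 1.727×10^5.
F_1/F_2 = (L_1/L_2)/(d_1/d_2)² = 1.727×10^5/(8.00)² = 2698.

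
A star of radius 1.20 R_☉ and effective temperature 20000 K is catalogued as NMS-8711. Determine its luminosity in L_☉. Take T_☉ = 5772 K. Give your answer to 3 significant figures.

L/L_☉ = (R/R_☉)² (T/T_☉)⁴ = (1.20)² × (20000/5772)⁴
       = 1.440 × (3.465)⁴ = 1.440 × 144.2 = 207.6.

208 L_☉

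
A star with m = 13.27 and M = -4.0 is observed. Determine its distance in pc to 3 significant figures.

2.84×10^4 pc

m − M = 5 log₁₀(d/10 pc)
13.27 − (-4.0) = 17.27 = 5 log₁₀(d/10)
d = 10 × 10^(17.27/5) = 10 × 10^3.454 = 2.844×10^4 pc.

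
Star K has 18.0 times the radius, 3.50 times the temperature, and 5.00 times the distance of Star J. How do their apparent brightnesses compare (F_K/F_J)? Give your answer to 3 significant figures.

1.94×10^3

L_K/L_J = (R_K/R_J)²(T_K/T_J)⁴ = (18.0)² × (3.50)⁴ = 4.862×10^4.
F_K/F_J = (L_K/L_J)/(d_K/d_J)² = 4.862×10^4 / (5.00)² = 1945.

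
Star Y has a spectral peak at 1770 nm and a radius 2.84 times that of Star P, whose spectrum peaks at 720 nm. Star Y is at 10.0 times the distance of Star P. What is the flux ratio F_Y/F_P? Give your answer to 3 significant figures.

Wien's law: T_Y/T_P = λ_P/λ_Y = 720/1770 = 0.4068.
L_Y/L_P = (R_Y/R_P)²(T_Y/T_P)⁴ = (2.84)²(0.4068)⁴ = 0.2208.
F_Y/F_P = (L_Y/L_P)/(d_Y/d_P)² = 0.2208/(10.0)² = 0.002208.

0.00221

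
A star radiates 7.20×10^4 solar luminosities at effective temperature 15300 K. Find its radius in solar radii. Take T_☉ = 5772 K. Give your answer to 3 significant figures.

R/R_☉ = √(L/L_☉) / (T/T_☉)² = √(7.20×10^4) / (2.651)²
       = 268.3 / 7.026 = 38.19.

38.2 solar radii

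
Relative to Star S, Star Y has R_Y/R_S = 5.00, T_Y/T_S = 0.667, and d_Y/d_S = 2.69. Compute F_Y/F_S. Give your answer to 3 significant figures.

L_Y/L_S = (R_Y/R_S)²(T_Y/T_S)⁴ = (5.00)² × (0.667)⁴ = 4.948.
F_Y/F_S = (L_Y/L_S)/(d_Y/d_S)² = 4.948 / (2.69)² = 0.6838.

0.684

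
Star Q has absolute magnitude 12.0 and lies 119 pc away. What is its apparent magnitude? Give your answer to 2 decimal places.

m = M + 5 log₁₀(d/10 pc) = 12.0 + 5 log₁₀(119/10)
  = 12.0 + 5 × 1.076 = 12.0 + 5.38 = 17.38.

17.38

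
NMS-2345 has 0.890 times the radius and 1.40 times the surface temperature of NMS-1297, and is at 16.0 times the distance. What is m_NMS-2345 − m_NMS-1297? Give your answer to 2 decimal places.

L_NMS-2345/L_NMS-1297 = (0.890)²(1.40)⁴ = 3.043.
F_NMS-2345/F_NMS-1297 = (L_NMS-2345/L_NMS-1297)/(d_NMS-2345/d_NMS-1297)² = 3.043/256.0 = 0.01189.
m_NMS-2345 − m_NMS-1297 = −2.5 log₁₀(0.01189) = 4.81.

4.81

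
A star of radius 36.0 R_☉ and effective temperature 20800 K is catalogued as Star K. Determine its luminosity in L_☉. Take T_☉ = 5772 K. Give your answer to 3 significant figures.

2.19×10^5 L_☉

L/L_☉ = (R/R_☉)² (T/T_☉)⁴ = (36.0)² × (20800/5772)⁴
       = 1296 × (3.604)⁴ = 1296 × 168.6 = 2.186×10^5.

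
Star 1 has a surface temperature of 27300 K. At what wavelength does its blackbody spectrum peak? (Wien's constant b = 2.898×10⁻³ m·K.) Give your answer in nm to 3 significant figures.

106 nm

λ_max = b/T = 2.898×10⁻³ / 27300 = 1.06×10^-7 m = 106.2 nm.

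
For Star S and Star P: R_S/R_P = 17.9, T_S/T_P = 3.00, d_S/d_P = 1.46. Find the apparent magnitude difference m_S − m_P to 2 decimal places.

L_S/L_P = (17.9)²(3.00)⁴ = 2.595×10^4.
F_S/F_P = (L_S/L_P)/(d_S/d_P)² = 2.595×10^4/2.132 = 1.218×10^4.
m_S − m_P = −2.5 log₁₀(1.218×10^4) = -10.21.

-10.21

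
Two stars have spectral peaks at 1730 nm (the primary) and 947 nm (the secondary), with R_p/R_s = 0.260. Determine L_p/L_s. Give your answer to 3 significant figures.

0.00607

Wien's law gives T ∝ 1/λ_max, so T_p/T_s = λ_s/λ_p = 947/1730 = 0.5474.
Then L ∝ R²T⁴ gives L_p/L_s = (0.260)² × (0.5474)⁴ = 0.06760 × 0.08979 = 0.006070.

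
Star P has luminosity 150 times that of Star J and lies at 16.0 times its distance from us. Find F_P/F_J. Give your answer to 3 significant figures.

F = L/(4πd²), so F_P/F_J = (L_P/L_J) / (d_P/d_J)²
= 150 / (16.0)² = 150 / 256.0 = 0.5859.

0.586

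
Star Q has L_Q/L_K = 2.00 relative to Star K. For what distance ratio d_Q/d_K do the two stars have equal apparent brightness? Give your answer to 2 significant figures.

Equal flux requires L_Q/d_Q² = L_K/d_K², so d_Q/d_K = √(L_Q/L_K)
= √(2.00) = 1.414.

1.4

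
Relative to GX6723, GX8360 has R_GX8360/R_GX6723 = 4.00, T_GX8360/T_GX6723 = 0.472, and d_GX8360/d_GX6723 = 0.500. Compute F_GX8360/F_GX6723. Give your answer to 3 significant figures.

3.18

L_GX8360/L_GX6723 = (R_GX8360/R_GX6723)²(T_GX8360/T_GX6723)⁴ = (4.00)² × (0.472)⁴ = 0.7941.
F_GX8360/F_GX6723 = (L_GX8360/L_GX6723)/(d_GX8360/d_GX6723)² = 0.7941 / (0.500)² = 3.176.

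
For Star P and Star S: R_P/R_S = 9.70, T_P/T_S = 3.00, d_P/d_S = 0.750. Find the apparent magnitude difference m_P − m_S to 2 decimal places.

-10.33

L_P/L_S = (9.70)²(3.00)⁴ = 7621.
F_P/F_S = (L_P/L_S)/(d_P/d_S)² = 7621/0.5625 = 1.355×10^4.
m_P − m_S = −2.5 log₁₀(1.355×10^4) = -10.33.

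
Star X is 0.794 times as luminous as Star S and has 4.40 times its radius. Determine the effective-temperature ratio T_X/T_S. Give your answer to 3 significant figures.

0.450

L ∝ R²T⁴ gives T ∝ (L/R²)^(1/4), so
T_X/T_S = (0.794 / 4.40²)^(1/4) = (0.04101)^(1/4) = 0.4500.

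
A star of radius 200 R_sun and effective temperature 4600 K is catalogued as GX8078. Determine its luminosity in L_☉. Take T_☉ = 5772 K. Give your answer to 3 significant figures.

L/L_☉ = (R/R_☉)² (T/T_☉)⁴ = (200)² × (4600/5772)⁴
       = 4.000×10^4 × (0.7970)⁴ = 4.000×10^4 × 0.4034 = 1.614×10^4.

1.61×10^4 L_☉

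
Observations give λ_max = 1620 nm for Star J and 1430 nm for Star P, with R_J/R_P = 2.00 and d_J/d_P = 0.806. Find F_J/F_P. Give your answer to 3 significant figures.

3.74

Wien's law: T_J/T_P = λ_P/λ_J = 1430/1620 = 0.8827.
L_J/L_P = (R_J/R_P)²(T_J/T_P)⁴ = (2.00)²(0.8827)⁴ = 2.429.
F_J/F_P = (L_J/L_P)/(d_J/d_P)² = 2.429/(0.806)² = 3.738.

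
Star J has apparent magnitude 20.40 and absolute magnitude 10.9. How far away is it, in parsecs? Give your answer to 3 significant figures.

m − M = 5 log₁₀(d/10 pc)
20.40 − (10.9) = 9.50 = 5 log₁₀(d/10)
d = 10 × 10^(9.50/5) = 10 × 10^1.900 = 794.3 pc.

794 pc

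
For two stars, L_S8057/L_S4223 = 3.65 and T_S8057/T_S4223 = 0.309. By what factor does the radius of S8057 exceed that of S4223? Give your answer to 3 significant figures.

L ∝ R²T⁴ gives R ∝ √L / T², so
R_S8057/R_S4223 = √(3.65) / (0.309)² = 1.910 / 0.09548 = 20.01.

20.0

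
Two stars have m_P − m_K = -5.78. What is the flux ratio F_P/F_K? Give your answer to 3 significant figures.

205

F_P/F_K = 10^(−(m_P − m_K)/2.5) = 10^(5.78/2.5) = 10^2.312 = 205.1.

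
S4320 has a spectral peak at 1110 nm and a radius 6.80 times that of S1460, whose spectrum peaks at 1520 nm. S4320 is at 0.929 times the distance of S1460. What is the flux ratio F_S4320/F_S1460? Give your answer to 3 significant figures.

Wien's law: T_S4320/T_S1460 = λ_S1460/λ_S4320 = 1520/1110 = 1.369.
L_S4320/L_S1460 = (R_S4320/R_S1460)²(T_S4320/T_S1460)⁴ = (6.80)²(1.369)⁴ = 162.6.
F_S4320/F_S1460 = (L_S4320/L_S1460)/(d_S4320/d_S1460)² = 162.6/(0.929)² = 188.4.

188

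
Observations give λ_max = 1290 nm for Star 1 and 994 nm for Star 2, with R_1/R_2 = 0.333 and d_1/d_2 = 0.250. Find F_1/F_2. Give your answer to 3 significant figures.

0.625

Wien's law: T_1/T_2 = λ_2/λ_1 = 994/1290 = 0.7705.
L_1/L_2 = (R_1/R_2)²(T_1/T_2)⁴ = (0.333)²(0.7705)⁴ = 0.03909.
F_1/F_2 = (L_1/L_2)/(d_1/d_2)² = 0.03909/(0.250)² = 0.6255.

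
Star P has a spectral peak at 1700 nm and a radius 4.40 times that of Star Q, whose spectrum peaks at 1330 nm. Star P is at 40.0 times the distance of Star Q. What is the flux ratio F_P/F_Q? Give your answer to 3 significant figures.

Wien's law: T_P/T_Q = λ_Q/λ_P = 1330/1700 = 0.7824.
L_P/L_Q = (R_P/R_Q)²(T_P/T_Q)⁴ = (4.40)²(0.7824)⁴ = 7.253.
F_P/F_Q = (L_P/L_Q)/(d_P/d_Q)² = 7.253/(40.0)² = 0.004533.

0.00453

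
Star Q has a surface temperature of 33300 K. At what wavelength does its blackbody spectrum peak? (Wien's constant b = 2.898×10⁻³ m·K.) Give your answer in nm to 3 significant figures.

λ_max = b/T = 2.898×10⁻³ / 33300 = 8.70×10^-8 m = 87.03 nm.

87.0 nm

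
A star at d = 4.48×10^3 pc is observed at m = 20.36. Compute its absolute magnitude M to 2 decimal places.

7.10

M = m − 5 log₁₀(d/10 pc) = 20.36 − 5 log₁₀(4.48×10^3/10)
  = 20.36 − 5 × 2.651 = 20.36 − 13.26 = 7.10.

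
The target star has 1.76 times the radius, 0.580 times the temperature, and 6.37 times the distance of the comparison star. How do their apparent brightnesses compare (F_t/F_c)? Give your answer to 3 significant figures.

0.00864

L_t/L_c = (R_t/R_c)²(T_t/T_c)⁴ = (1.76)² × (0.580)⁴ = 0.3505.
F_t/F_c = (L_t/L_c)/(d_t/d_c)² = 0.3505 / (6.37)² = 0.008639.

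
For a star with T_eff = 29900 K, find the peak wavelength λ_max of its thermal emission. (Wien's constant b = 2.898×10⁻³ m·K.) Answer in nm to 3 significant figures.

96.9 nm

λ_max = b/T = 2.898×10⁻³ / 29900 = 9.69×10^-8 m = 96.92 nm.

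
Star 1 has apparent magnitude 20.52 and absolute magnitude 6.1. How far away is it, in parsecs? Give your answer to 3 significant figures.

7.66×10^3 pc

m − M = 5 log₁₀(d/10 pc)
20.52 − (6.1) = 14.42 = 5 log₁₀(d/10)
d = 10 × 10^(14.42/5) = 10 × 10^2.884 = 7656 pc.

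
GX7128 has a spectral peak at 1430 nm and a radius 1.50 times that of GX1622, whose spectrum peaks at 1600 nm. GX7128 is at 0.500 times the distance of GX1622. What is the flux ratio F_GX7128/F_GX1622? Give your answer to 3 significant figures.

14.1

Wien's law: T_GX7128/T_GX1622 = λ_GX1622/λ_GX7128 = 1600/1430 = 1.119.
L_GX7128/L_GX1622 = (R_GX7128/R_GX1622)²(T_GX7128/T_GX1622)⁴ = (1.50)²(1.119)⁴ = 3.526.
F_GX7128/F_GX1622 = (L_GX7128/L_GX1622)/(d_GX7128/d_GX1622)² = 3.526/(0.500)² = 14.11.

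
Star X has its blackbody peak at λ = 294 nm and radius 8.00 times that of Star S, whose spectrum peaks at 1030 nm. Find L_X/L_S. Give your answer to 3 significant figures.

9.64×10^3

Wien's law gives T ∝ 1/λ_max, so T_X/T_S = λ_S/λ_X = 1030/294 = 3.503.
Then L ∝ R²T⁴ gives L_X/L_S = (8.00)² × (3.503)⁴ = 64.00 × 150.6 = 9641.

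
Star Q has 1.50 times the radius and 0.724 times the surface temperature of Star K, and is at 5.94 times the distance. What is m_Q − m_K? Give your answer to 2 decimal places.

4.39

L_Q/L_K = (1.50)²(0.724)⁴ = 0.6182.
F_Q/F_K = (L_Q/L_K)/(d_Q/d_K)² = 0.6182/35.28 = 0.01752.
m_Q − m_K = −2.5 log₁₀(0.01752) = 4.39.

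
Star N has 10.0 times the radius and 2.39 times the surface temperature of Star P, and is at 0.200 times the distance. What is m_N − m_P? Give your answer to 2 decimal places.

-12.28

L_N/L_P = (10.0)²(2.39)⁴ = 3263.
F_N/F_P = (L_N/L_P)/(d_N/d_P)² = 3263/0.04000 = 8.157×10^4.
m_N − m_P = −2.5 log₁₀(8.157×10^4) = -12.28.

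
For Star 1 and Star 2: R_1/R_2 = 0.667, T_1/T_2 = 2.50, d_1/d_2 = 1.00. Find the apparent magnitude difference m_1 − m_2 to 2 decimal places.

L_1/L_2 = (0.667)²(2.50)⁴ = 17.38.
F_1/F_2 = (L_1/L_2)/(d_1/d_2)² = 17.38/1.000 = 17.38.
m_1 − m_2 = −2.5 log₁₀(17.38) = -3.10.

-3.10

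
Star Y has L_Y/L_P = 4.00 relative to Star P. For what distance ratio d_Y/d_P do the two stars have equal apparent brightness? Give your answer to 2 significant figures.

Equal flux requires L_Y/d_Y² = L_P/d_P², so d_Y/d_P = √(L_Y/L_P)
= √(4.00) = 2.000.

2.0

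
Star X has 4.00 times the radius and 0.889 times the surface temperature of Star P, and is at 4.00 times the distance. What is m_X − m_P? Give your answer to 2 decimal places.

L_X/L_P = (4.00)²(0.889)⁴ = 9.994.
F_X/F_P = (L_X/L_P)/(d_X/d_P)² = 9.994/16.00 = 0.6246.
m_X − m_P = −2.5 log₁₀(0.6246) = 0.51.

0.51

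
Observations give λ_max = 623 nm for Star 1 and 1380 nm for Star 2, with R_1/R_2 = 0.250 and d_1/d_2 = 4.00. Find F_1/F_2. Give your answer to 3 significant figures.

Wien's law: T_1/T_2 = λ_2/λ_1 = 1380/623 = 2.215.
L_1/L_2 = (R_1/R_2)²(T_1/T_2)⁴ = (0.250)²(2.215)⁴ = 1.505.
F_1/F_2 = (L_1/L_2)/(d_1/d_2)² = 1.505/(4.00)² = 0.09404.

0.0940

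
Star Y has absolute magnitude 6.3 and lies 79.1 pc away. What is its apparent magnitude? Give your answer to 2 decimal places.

10.79

m = M + 5 log₁₀(d/10 pc) = 6.3 + 5 log₁₀(79.1/10)
  = 6.3 + 5 × 0.898 = 6.3 + 4.49 = 10.79.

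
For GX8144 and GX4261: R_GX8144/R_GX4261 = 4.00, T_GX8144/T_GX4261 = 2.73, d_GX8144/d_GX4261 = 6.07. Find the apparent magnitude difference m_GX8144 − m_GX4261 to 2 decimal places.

-3.46

L_GX8144/L_GX4261 = (4.00)²(2.73)⁴ = 888.7.
F_GX8144/F_GX4261 = (L_GX8144/L_GX4261)/(d_GX8144/d_GX4261)² = 888.7/36.84 = 24.12.
m_GX8144 − m_GX4261 = −2.5 log₁₀(24.12) = -3.46.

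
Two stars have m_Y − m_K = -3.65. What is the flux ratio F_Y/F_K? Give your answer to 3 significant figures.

28.8

F_Y/F_K = 10^(−(m_Y − m_K)/2.5) = 10^(3.65/2.5) = 10^1.460 = 28.84.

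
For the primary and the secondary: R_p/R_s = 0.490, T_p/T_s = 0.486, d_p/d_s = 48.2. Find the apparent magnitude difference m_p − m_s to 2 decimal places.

L_p/L_s = (0.490)²(0.486)⁴ = 0.01339.
F_p/F_s = (L_p/L_s)/(d_p/d_s)² = 0.01339/2323 = 5.766×10^-6.
m_p − m_s = −2.5 log₁₀(5.766×10^-6) = 13.10.

13.10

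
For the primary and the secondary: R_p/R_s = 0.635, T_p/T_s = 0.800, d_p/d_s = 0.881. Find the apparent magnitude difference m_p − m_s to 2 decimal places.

1.68

L_p/L_s = (0.635)²(0.800)⁴ = 0.1652.
F_p/F_s = (L_p/L_s)/(d_p/d_s)² = 0.1652/0.7762 = 0.2128.
m_p − m_s = −2.5 log₁₀(0.2128) = 1.68.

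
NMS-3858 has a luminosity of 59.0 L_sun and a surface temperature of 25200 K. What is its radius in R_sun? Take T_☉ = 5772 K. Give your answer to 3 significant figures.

0.403 R_sun

R/R_☉ = √(L/L_☉) / (T/T_☉)² = √(59.0) / (4.366)²
       = 7.681 / 19.06 = 0.4030.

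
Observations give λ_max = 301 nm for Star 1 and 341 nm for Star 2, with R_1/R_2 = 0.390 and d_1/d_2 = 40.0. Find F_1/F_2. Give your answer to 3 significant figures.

1.57×10^-4

Wien's law: T_1/T_2 = λ_2/λ_1 = 341/301 = 1.133.
L_1/L_2 = (R_1/R_2)²(T_1/T_2)⁴ = (0.390)²(1.133)⁴ = 0.2505.
F_1/F_2 = (L_1/L_2)/(d_1/d_2)² = 0.2505/(40.0)² = 1.566×10^-4.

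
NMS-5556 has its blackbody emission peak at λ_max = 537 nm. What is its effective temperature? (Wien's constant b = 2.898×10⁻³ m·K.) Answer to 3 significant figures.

5.40×10^3 K

T = b/λ_max = 2.898×10⁻³ / (537×10⁻⁹) = 5397 K.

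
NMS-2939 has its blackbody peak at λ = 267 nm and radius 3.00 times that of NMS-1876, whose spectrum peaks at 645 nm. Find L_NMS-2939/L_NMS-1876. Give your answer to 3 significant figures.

Wien's law gives T ∝ 1/λ_max, so T_NMS-2939/T_NMS-1876 = λ_NMS-1876/λ_NMS-2939 = 645/267 = 2.416.
Then L ∝ R²T⁴ gives L_NMS-2939/L_NMS-1876 = (3.00)² × (2.416)⁴ = 9.000 × 34.06 = 306.5.

307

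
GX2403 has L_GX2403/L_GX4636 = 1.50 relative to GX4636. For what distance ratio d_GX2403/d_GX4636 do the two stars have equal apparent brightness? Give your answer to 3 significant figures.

Equal flux requires L_GX2403/d_GX2403² = L_GX4636/d_GX4636², so d_GX2403/d_GX4636 = √(L_GX2403/L_GX4636)
= √(1.50) = 1.225.

1.22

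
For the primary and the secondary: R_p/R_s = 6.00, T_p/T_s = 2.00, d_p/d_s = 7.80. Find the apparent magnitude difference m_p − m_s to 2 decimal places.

-2.44

L_p/L_s = (6.00)²(2.00)⁴ = 576.0.
F_p/F_s = (L_p/L_s)/(d_p/d_s)² = 576.0/60.84 = 9.467.
m_p − m_s = −2.5 log₁₀(9.467) = -2.44.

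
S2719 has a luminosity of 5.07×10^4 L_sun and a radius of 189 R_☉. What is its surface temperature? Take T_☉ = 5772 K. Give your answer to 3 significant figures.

6.30×10^3 K

T/T_☉ = (L/L_☉)^(1/4) / (R/R_☉)^(1/2)
T = 5772 × (5.07×10^4)^(1/4) / √(189) = 5772 × 15.01 / 13.75 = 6300 K.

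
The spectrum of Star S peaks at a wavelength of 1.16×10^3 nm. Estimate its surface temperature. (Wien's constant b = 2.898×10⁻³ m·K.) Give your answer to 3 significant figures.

2.50×10^3 K

T = b/λ_max = 2.898×10⁻³ / (1.16×10^3×10⁻⁹) = 2498 K.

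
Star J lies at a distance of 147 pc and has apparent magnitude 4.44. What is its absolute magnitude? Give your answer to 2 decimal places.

M = m − 5 log₁₀(d/10 pc) = 4.44 − 5 log₁₀(147/10)
  = 4.44 − 5 × 1.167 = 4.44 − 5.84 = -1.40.

-1.40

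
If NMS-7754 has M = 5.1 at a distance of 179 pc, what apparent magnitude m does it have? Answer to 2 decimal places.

m = M + 5 log₁₀(d/10 pc) = 5.1 + 5 log₁₀(179/10)
  = 5.1 + 5 × 1.253 = 5.1 + 6.26 = 11.36.

11.36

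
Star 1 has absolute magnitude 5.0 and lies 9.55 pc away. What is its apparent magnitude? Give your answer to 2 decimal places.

4.90

m = M + 5 log₁₀(d/10 pc) = 5.0 + 5 log₁₀(9.55/10)
  = 5.0 + 5 × -0.020 = 5.0 + -0.10 = 4.90.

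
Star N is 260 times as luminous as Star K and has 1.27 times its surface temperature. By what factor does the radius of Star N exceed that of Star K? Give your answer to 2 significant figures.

L ∝ R²T⁴ gives R ∝ √L / T², so
R_N/R_K = √(260) / (1.27)² = 16.12 / 1.613 = 9.997.

10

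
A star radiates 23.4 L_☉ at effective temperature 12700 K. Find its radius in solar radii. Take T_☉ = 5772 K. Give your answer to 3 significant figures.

R/R_☉ = √(L/L_☉) / (T/T_☉)² = √(23.4) / (2.200)²
       = 4.837 / 4.841 = 0.9992.

0.999 solar radii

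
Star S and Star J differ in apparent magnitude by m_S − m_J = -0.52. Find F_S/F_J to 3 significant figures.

1.61

F_S/F_J = 10^(−(m_S − m_J)/2.5) = 10^(0.52/2.5) = 10^0.208 = 1.614.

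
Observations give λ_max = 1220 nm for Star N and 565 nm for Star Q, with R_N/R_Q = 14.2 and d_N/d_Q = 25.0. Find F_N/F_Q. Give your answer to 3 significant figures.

Wien's law: T_N/T_Q = λ_Q/λ_N = 565/1220 = 0.4631.
L_N/L_Q = (R_N/R_Q)²(T_N/T_Q)⁴ = (14.2)²(0.4631)⁴ = 9.275.
F_N/F_Q = (L_N/L_Q)/(d_N/d_Q)² = 9.275/(25.0)² = 0.01484.

0.0148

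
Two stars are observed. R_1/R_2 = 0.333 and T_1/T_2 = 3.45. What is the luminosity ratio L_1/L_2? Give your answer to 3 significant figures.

From the Stefan–Boltzmann law, L ∝ R²T⁴, so
L_1/L_2 = (R_1/R_2)² (T_1/T_2)⁴ = (0.333)² × (3.45)⁴ = 0.1109 × 141.7 = 15.71.

15.7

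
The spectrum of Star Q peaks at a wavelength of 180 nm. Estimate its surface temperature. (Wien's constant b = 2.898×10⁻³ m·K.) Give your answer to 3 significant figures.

1.61×10^4 K

T = b/λ_max = 2.898×10⁻³ / (180×10⁻⁹) = 1.610×10^4 K.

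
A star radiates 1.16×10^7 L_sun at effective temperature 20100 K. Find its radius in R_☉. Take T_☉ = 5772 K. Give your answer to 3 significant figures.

R/R_☉ = √(L/L_☉) / (T/T_☉)² = √(1.16×10^7) / (3.482)²
       = 3406 / 12.13 = 280.9.

281 R_☉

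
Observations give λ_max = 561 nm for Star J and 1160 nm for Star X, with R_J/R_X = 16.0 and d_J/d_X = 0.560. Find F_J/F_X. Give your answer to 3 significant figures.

Wien's law: T_J/T_X = λ_X/λ_J = 1160/561 = 2.068.
L_J/L_X = (R_J/R_X)²(T_J/T_X)⁴ = (16.0)²(2.068)⁴ = 4680.
F_J/F_X = (L_J/L_X)/(d_J/d_X)² = 4680/(0.560)² = 1.492×10^4.

1.49×10^4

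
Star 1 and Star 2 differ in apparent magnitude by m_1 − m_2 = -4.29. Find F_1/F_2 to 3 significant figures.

52.0

F_1/F_2 = 10^(−(m_1 − m_2)/2.5) = 10^(4.29/2.5) = 10^1.716 = 52.00.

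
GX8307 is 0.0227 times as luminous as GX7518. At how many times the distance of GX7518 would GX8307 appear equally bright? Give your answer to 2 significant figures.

Equal flux requires L_GX8307/d_GX8307² = L_GX7518/d_GX7518², so d_GX8307/d_GX7518 = √(L_GX8307/L_GX7518)
= √(0.0227) = 0.1507.

0.15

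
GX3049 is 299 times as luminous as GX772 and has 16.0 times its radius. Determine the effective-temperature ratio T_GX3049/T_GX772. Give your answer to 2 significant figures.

L ∝ R²T⁴ gives T ∝ (L/R²)^(1/4), so
T_GX3049/T_GX772 = (299 / 16.0²)^(1/4) = (1.168)^(1/4) = 1.040.

1.0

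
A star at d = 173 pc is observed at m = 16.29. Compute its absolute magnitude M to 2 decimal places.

M = m − 5 log₁₀(d/10 pc) = 16.29 − 5 log₁₀(173/10)
  = 16.29 − 5 × 1.238 = 16.29 − 6.19 = 10.10.

10.10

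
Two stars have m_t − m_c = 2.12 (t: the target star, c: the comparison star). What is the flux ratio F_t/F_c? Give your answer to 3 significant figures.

0.142

F_t/F_c = 10^(−(m_t − m_c)/2.5) = 10^(-2.12/2.5) = 10^-0.848 = 0.1419.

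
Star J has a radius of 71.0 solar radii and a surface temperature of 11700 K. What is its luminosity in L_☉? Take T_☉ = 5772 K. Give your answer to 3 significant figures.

L/L_☉ = (R/R_☉)² (T/T_☉)⁴ = (71.0)² × (11700/5772)⁴
       = 5041 × (2.027)⁴ = 5041 × 16.88 = 8.510×10^4.

8.51×10^4 L_☉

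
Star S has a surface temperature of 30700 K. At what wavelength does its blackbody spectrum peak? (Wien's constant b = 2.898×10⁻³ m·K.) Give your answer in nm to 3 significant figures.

λ_max = b/T = 2.898×10⁻³ / 30700 = 9.44×10^-8 m = 94.40 nm.

94.4 nm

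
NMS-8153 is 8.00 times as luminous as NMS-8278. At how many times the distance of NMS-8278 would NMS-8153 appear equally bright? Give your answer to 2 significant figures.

Equal flux requires L_NMS-8153/d_NMS-8153² = L_NMS-8278/d_NMS-8278², so d_NMS-8153/d_NMS-8278 = √(L_NMS-8153/L_NMS-8278)
= √(8.00) = 2.828.

2.8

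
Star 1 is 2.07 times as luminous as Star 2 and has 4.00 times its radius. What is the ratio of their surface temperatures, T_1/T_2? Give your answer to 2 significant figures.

L ∝ R²T⁴ gives T ∝ (L/R²)^(1/4), so
T_1/T_2 = (2.07 / 4.00²)^(1/4) = (0.1294)^(1/4) = 0.5997.

0.60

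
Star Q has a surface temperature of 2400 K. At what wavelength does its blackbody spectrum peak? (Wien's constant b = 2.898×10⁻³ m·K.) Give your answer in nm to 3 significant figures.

1.21×10^3 nm

λ_max = b/T = 2.898×10⁻³ / 2400 = 1.21×10^-6 m = 1208 nm.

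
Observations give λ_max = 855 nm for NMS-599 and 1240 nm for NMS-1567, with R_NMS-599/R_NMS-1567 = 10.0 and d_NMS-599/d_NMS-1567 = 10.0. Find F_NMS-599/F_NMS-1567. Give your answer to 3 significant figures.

4.42

Wien's law: T_NMS-599/T_NMS-1567 = λ_NMS-1567/λ_NMS-599 = 1240/855 = 1.450.
L_NMS-599/L_NMS-1567 = (R_NMS-599/R_NMS-1567)²(T_NMS-599/T_NMS-1567)⁴ = (10.0)²(1.450)⁴ = 442.4.
F_NMS-599/F_NMS-1567 = (L_NMS-599/L_NMS-1567)/(d_NMS-599/d_NMS-1567)² = 442.4/(10.0)² = 4.424.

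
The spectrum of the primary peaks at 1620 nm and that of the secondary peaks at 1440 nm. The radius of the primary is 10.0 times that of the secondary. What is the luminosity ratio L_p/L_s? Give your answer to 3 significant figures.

62.4

Wien's law gives T ∝ 1/λ_max, so T_p/T_s = λ_s/λ_p = 1440/1620 = 0.8889.
Then L ∝ R²T⁴ gives L_p/L_s = (10.0)² × (0.8889)⁴ = 100.0 × 0.6243 = 62.43.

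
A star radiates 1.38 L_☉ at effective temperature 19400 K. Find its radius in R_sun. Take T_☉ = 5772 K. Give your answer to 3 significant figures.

0.104 R_sun

R/R_☉ = √(L/L_☉) / (T/T_☉)² = √(1.38) / (3.361)²
       = 1.175 / 11.30 = 0.1040.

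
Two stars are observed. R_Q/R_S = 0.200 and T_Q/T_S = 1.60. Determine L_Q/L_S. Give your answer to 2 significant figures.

0.26

From the Stefan–Boltzmann law, L ∝ R²T⁴, so
L_Q/L_S = (R_Q/R_S)² (T_Q/T_S)⁴ = (0.200)² × (1.60)⁴ = 0.04000 × 6.554 = 0.2621.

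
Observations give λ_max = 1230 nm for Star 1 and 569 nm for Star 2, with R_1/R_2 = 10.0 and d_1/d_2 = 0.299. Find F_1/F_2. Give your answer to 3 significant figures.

51.2

Wien's law: T_1/T_2 = λ_2/λ_1 = 569/1230 = 0.4626.
L_1/L_2 = (R_1/R_2)²(T_1/T_2)⁴ = (10.0)²(0.4626)⁴ = 4.580.
F_1/F_2 = (L_1/L_2)/(d_1/d_2)² = 4.580/(0.299)² = 51.23.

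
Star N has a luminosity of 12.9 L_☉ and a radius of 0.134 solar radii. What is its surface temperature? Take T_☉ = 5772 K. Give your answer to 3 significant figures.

2.99×10^4 K

T/T_☉ = (L/L_☉)^(1/4) / (R/R_☉)^(1/2)
T = 5772 × (12.9)^(1/4) / √(0.134) = 5772 × 1.895 / 0.3661 = 2.988×10^4 K.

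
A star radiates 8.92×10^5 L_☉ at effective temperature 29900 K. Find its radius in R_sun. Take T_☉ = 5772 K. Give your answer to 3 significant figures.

R/R_☉ = √(L/L_☉) / (T/T_☉)² = √(8.92×10^5) / (5.180)²
       = 944.5 / 26.83 = 35.20.

35.2 R_sun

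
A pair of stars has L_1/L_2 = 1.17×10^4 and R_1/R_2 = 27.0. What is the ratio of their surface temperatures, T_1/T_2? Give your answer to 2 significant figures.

L ∝ R²T⁴ gives T ∝ (L/R²)^(1/4), so
T_1/T_2 = (1.17×10^4 / 27.0²)^(1/4) = (16.05)^(1/4) = 2.002.

2.0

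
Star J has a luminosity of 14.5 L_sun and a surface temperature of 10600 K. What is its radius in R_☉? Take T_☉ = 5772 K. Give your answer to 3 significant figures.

1.13 R_☉

R/R_☉ = √(L/L_☉) / (T/T_☉)² = √(14.5) / (1.836)²
       = 3.808 / 3.373 = 1.129.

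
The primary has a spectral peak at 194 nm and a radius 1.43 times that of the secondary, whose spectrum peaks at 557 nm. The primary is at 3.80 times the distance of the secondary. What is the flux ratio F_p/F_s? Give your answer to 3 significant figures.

9.62

Wien's law: T_p/T_s = λ_s/λ_p = 557/194 = 2.871.
L_p/L_s = (R_p/R_s)²(T_p/T_s)⁴ = (1.43)²(2.871)⁴ = 139.0.
F_p/F_s = (L_p/L_s)/(d_p/d_s)² = 139.0/(3.80)² = 9.623.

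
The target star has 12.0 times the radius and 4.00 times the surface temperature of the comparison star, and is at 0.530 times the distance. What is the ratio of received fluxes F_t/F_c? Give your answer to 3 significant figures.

L_t/L_c = (R_t/R_c)²(T_t/T_c)⁴ = (12.0)² × (4.00)⁴ = 3.686×10^4.
F_t/F_c = (L_t/L_c)/(d_t/d_c)² = 3.686×10^4 / (0.530)² = 1.312×10^5.

1.31×10^5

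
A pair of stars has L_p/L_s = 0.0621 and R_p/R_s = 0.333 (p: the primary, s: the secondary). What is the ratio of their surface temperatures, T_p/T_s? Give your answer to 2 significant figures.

L ∝ R²T⁴ gives T ∝ (L/R²)^(1/4), so
T_p/T_s = (0.0621 / 0.333²)^(1/4) = (0.5600)^(1/4) = 0.8651.

0.87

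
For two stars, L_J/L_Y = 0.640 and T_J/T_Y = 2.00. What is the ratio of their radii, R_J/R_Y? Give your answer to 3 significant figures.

0.200

L ∝ R²T⁴ gives R ∝ √L / T², so
R_J/R_Y = √(0.640) / (2.00)² = 0.8000 / 4.000 = 0.2000.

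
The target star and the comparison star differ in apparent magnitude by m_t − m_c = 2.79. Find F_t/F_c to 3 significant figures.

F_t/F_c = 10^(−(m_t − m_c)/2.5) = 10^(-2.79/2.5) = 10^-1.116 = 0.07656.

0.0766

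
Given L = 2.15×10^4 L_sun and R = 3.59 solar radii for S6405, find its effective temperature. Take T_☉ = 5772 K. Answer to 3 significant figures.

T/T_☉ = (L/L_☉)^(1/4) / (R/R_☉)^(1/2)
T = 5772 × (2.15×10^4)^(1/4) / √(3.59) = 5772 × 12.11 / 1.895 = 3.689×10^4 K.

3.69×10^4 K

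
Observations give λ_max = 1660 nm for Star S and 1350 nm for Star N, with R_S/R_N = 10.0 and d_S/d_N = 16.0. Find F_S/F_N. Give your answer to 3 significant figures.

Wien's law: T_S/T_N = λ_N/λ_S = 1350/1660 = 0.8133.
L_S/L_N = (R_S/R_N)²(T_S/T_N)⁴ = (10.0)²(0.8133)⁴ = 43.74.
F_S/F_N = (L_S/L_N)/(d_S/d_N)² = 43.74/(16.0)² = 0.1709.

0.171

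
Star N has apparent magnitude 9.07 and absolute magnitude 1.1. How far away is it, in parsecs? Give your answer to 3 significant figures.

m − M = 5 log₁₀(d/10 pc)
9.07 − (1.1) = 7.97 = 5 log₁₀(d/10)
d = 10 × 10^(7.97/5) = 10 × 10^1.594 = 392.6 pc.

393 pc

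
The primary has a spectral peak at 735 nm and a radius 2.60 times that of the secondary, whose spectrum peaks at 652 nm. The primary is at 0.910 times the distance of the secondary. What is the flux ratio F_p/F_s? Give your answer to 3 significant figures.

Wien's law: T_p/T_s = λ_s/λ_p = 652/735 = 0.8871.
L_p/L_s = (R_p/R_s)²(T_p/T_s)⁴ = (2.60)²(0.8871)⁴ = 4.186.
F_p/F_s = (L_p/L_s)/(d_p/d_s)² = 4.186/(0.910)² = 5.055.

5.05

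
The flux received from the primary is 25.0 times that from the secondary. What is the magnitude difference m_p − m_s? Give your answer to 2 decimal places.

-3.49

m_p − m_s = −2.5 log₁₀(F_p/F_s) = −2.5 log₁₀(25.0) = −2.5 × (1.398) = -3.495.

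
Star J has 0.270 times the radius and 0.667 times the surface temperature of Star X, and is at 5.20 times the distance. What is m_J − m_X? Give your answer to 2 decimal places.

8.18

L_J/L_X = (0.270)²(0.667)⁴ = 0.01443.
F_J/F_X = (L_J/L_X)/(d_J/d_X)² = 0.01443/27.04 = 5.336×10^-4.
m_J − m_X = −2.5 log₁₀(5.336×10^-4) = 8.18.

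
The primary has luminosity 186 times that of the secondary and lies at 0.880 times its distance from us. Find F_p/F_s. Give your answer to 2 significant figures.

2.4×10^2

F = L/(4πd²), so F_p/F_s = (L_p/L_s) / (d_p/d_s)²
= 186 / (0.880)² = 186 / 0.7744 = 240.2.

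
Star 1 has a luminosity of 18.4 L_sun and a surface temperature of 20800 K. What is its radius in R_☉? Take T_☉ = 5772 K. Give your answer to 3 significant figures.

R/R_☉ = √(L/L_☉) / (T/T_☉)² = √(18.4) / (3.604)²
       = 4.290 / 12.99 = 0.3303.

0.330 R_☉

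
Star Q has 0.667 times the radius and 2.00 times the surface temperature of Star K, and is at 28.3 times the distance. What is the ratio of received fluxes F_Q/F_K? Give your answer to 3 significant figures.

L_Q/L_K = (R_Q/R_K)²(T_Q/T_K)⁴ = (0.667)² × (2.00)⁴ = 7.118.
F_Q/F_K = (L_Q/L_K)/(d_Q/d_K)² = 7.118 / (28.3)² = 0.008888.

0.00889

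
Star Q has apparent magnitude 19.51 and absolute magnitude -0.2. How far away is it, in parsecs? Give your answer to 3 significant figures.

8.75×10^4 pc

m − M = 5 log₁₀(d/10 pc)
19.51 − (-0.2) = 19.71 = 5 log₁₀(d/10)
d = 10 × 10^(19.71/5) = 10 × 10^3.942 = 8.750×10^4 pc.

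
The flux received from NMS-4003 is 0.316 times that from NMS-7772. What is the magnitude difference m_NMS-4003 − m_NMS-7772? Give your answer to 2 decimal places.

m_NMS-4003 − m_NMS-7772 = −2.5 log₁₀(F_NMS-4003/F_NMS-7772) = −2.5 log₁₀(0.316) = −2.5 × (-0.500) = 1.251.

1.25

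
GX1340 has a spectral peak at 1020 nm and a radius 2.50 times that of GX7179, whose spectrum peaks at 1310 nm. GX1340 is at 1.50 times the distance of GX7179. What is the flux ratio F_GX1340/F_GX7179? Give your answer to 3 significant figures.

Wien's law: T_GX1340/T_GX7179 = λ_GX7179/λ_GX1340 = 1310/1020 = 1.284.
L_GX1340/L_GX7179 = (R_GX1340/R_GX7179)²(T_GX1340/T_GX7179)⁴ = (2.50)²(1.284)⁴ = 17.00.
F_GX1340/F_GX7179 = (L_GX1340/L_GX7179)/(d_GX1340/d_GX7179)² = 17.00/(1.50)² = 7.558.

7.56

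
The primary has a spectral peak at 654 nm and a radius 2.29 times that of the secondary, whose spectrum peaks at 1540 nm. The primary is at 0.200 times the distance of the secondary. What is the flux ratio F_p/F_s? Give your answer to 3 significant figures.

4.03×10^3

Wien's law: T_p/T_s = λ_s/λ_p = 1540/654 = 2.355.
L_p/L_s = (R_p/R_s)²(T_p/T_s)⁴ = (2.29)²(2.355)⁴ = 161.2.
F_p/F_s = (L_p/L_s)/(d_p/d_s)² = 161.2/(0.200)² = 4031.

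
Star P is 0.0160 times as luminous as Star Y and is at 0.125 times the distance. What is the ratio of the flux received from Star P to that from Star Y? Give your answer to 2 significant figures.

1.0

F = L/(4πd²), so F_P/F_Y = (L_P/L_Y) / (d_P/d_Y)²
= 0.0160 / (0.125)² = 0.0160 / 0.01562 = 1.024.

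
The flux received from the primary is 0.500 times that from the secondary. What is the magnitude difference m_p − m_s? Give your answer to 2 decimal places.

m_p − m_s = −2.5 log₁₀(F_p/F_s) = −2.5 log₁₀(0.500) = −2.5 × (-0.301) = 0.753.

0.75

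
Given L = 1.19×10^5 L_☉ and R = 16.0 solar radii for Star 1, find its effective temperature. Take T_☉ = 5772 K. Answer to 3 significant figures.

T/T_☉ = (L/L_☉)^(1/4) / (R/R_☉)^(1/2)
T = 5772 × (1.19×10^5)^(1/4) / √(16.0) = 5772 × 18.57 / 4.000 = 2.680×10^4 K.

2.68×10^4 K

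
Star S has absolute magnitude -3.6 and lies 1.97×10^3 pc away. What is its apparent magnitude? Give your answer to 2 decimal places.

m = M + 5 log₁₀(d/10 pc) = -3.6 + 5 log₁₀(1.97×10^3/10)
  = -3.6 + 5 × 2.294 = -3.6 + 11.47 = 7.87.

7.87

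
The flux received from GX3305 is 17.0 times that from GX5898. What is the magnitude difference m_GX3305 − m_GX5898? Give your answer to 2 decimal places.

m_GX3305 − m_GX5898 = −2.5 log₁₀(F_GX3305/F_GX5898) = −2.5 log₁₀(17.0) = −2.5 × (1.230) = -3.076.

-3.08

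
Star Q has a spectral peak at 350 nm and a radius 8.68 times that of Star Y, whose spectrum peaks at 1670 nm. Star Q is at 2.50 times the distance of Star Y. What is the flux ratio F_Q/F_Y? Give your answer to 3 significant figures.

Wien's law: T_Q/T_Y = λ_Y/λ_Q = 1670/350 = 4.771.
L_Q/L_Y = (R_Q/R_Y)²(T_Q/T_Y)⁴ = (8.68)²(4.771)⁴ = 3.905×10^4.
F_Q/F_Y = (L_Q/L_Y)/(d_Q/d_Y)² = 3.905×10^4/(2.50)² = 6248.

6.25×10^3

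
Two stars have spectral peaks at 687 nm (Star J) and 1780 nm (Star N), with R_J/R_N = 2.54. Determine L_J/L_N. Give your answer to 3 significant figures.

Wien's law gives T ∝ 1/λ_max, so T_J/T_N = λ_N/λ_J = 1780/687 = 2.591.
Then L ∝ R²T⁴ gives L_J/L_N = (2.54)² × (2.591)⁴ = 6.452 × 45.07 = 290.8.

291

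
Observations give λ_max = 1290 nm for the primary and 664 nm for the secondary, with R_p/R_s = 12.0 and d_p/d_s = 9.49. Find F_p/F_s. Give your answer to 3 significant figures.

Wien's law: T_p/T_s = λ_s/λ_p = 664/1290 = 0.5147.
L_p/L_s = (R_p/R_s)²(T_p/T_s)⁴ = (12.0)²(0.5147)⁴ = 10.11.
F_p/F_s = (L_p/L_s)/(d_p/d_s)² = 10.11/(9.49)² = 0.1122.

0.112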